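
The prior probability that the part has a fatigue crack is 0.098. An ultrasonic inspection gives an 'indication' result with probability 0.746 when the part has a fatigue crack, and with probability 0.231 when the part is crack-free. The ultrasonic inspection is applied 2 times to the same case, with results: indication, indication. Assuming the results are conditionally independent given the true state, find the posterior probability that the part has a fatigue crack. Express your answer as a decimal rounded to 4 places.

Posterior P(H) ≈ 0.5312

With H the event that the part has a fatigue crack, the joint likelihood of the observed sequence is P(data|H) = 0.746·0.746 = 0.55652 and P(data|¬H) = 0.231·0.231 = 0.053361.
Bayes: P(H|data) = 0.098·0.55652 / (0.098·0.55652 + 0.902·0.053361) = 0.054539/0.10267 = 0.5312.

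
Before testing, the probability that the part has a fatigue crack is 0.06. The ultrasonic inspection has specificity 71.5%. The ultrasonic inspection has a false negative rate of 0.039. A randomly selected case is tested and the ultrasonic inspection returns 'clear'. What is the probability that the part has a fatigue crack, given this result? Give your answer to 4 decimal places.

P(H | E) ≈ 0.0035

Let H be the event that the part has a fatigue crack. P(H) = 0.06, so P(¬H) = 0.94. With E the 'clear' result, P(E|H) = 0.039 and P(E|¬H) = 0.715.
P(E) = 0.039·0.06 + 0.715·0.94 = 0.0023400 + 0.67210 = 0.67444.
By Bayes' theorem, P(H|E) = 0.0023400 / 0.67444 = 0.0035.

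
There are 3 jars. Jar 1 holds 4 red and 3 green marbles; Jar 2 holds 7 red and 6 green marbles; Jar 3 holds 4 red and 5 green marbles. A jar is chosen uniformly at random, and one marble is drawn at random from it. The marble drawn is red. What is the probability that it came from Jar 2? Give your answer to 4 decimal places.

Posterior probability ≈ 0.3464

P(red|Jar 1) = 0.5714; P(red|Jar 2) = 0.5385; P(red|Jar 3) = 0.4444.
Prior × likelihood for each source: 0.333333·0.5714=0.1905, 0.333333·0.5385=0.1795, 0.333333·0.4444=0.1481. Summing gives P(red) = 0.51811.
P(Jar 2 | red) = 0.1795 / 0.51811 = 0.3464.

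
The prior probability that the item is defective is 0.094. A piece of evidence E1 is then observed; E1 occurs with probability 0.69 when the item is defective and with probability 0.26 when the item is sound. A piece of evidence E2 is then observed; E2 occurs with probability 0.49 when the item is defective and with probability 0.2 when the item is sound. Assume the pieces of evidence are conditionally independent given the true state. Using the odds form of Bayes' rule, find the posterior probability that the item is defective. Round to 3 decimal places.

Prior odds = 0.094/(1−0.094) = 0.10375. In log-odds, ln(0.10375) = -2.2657.
Add log likelihood ratios: ln(2.6538) + ln(2.4500) = 1.8721.
Posterior log-odds = -0.39365, so posterior odds = exp(-0.39365) = 0.67459. Converting, P(H|E) = 0.67459/1.6746 = 0.403.

Posterior probability ≈ 0.403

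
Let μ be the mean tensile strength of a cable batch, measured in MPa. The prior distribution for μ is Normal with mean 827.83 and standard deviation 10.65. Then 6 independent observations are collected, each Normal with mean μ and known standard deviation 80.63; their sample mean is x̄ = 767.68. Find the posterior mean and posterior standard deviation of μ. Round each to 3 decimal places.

Posterior mean ≈ 822.130; posterior SD ≈ 10.133

With known σ, the Normal prior is conjugate. Weight on the data is w = (n/σ²)/(n/σ² + 1/τ₀²) = 0.00092291/(0.00092291+0.00881659) = 0.094759.
Posterior mean = w·x̄ + (1−w)·μ₀ = 0.094759·767.68 + 0.90524·827.83 = 822.130. Posterior variance = 1/(0.00092291+0.00881659) = 102.675, so SD = 10.133.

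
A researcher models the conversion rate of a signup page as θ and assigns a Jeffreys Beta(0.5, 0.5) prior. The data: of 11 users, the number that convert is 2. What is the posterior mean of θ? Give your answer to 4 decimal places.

Observing 2 successes and 9 failures updates Beta(0.5, 0.5) by adding the success and failure counts to the two shape parameters: α = 0.5+2 = 2.5, β = 0.5+9 = 9.5.
E[θ | data] = 2.5/(2.5+9.5) = 0.2083.

Posterior mean ≈ 0.2083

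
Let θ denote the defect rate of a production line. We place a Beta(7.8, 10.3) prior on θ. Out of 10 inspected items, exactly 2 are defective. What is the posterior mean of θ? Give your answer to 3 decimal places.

Observing 2 successes and 8 failures updates Beta(7.8, 10.3) by adding the success and failure counts to the two shape parameters: α = 7.8+2 = 9.8, β = 10.3+8 = 18.3.
E[θ | data] = 9.8/(9.8+18.3) = 0.349.

Posterior mean ≈ 0.349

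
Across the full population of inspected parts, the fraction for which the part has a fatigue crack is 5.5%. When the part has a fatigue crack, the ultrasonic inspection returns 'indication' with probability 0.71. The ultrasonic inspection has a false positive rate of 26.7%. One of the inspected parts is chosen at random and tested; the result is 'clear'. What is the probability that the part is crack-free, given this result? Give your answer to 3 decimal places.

Let H be the event that the part has a fatigue crack. P(H) = 0.055, so P(¬H) = 0.945. With E the 'clear' result, P(E|H) = 0.29 and P(E|¬H) = 0.733.
P(E) = 0.29·0.055 + 0.733·0.945 = 0.015950 + 0.69268 = 0.70864.
By Bayes' theorem, P(H|E) = 0.015950 / 0.70864 = 0.023. Hence P(¬H|E) = 1 − 0.023 = 0.977.

P(¬H | E) ≈ 0.977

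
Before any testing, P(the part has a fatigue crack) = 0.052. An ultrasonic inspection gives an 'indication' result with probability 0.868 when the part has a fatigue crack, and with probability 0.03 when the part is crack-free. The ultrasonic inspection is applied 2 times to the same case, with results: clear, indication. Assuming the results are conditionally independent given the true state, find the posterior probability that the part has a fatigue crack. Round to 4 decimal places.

With H the event that the part has a fatigue crack, the joint likelihood of the observed sequence is P(data|H) = 0.132·0.868 = 0.11458 and P(data|¬H) = 0.97·0.03 = 0.029100.
Bayes: P(H|data) = 0.052·0.11458 / (0.052·0.11458 + 0.948·0.029100) = 0.0059580/0.033545 = 0.1776.

Posterior P(H) ≈ 0.1776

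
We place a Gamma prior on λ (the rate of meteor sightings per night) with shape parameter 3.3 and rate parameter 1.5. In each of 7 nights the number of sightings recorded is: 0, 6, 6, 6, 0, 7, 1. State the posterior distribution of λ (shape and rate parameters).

The Poisson likelihood adds the total count to the shape and the number of exposure periods to the rate. Here ∑xᵢ = 26 and n = 7, so shape 3.3→29.3 and rate 1.5→8.5.

Posterior: Gamma(shape=29.3, rate=8.5)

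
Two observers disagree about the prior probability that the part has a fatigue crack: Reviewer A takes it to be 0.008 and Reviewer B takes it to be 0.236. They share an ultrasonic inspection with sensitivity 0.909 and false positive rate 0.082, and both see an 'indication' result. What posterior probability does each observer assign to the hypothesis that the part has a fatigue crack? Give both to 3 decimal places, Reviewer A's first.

P('+'|H) = 0.909, P('+'|¬H) = 0.082.
Reviewer A: numerator 0.909·0.008 = 0.0072720; evidence = 0.0072720+0.082·0.992 = 0.088616; posterior = 0.082.
Reviewer B: numerator 0.909·0.236 = 0.21452; evidence = 0.21452+0.082·0.764 = 0.27717; posterior = 0.774.

Reviewer A: 0.082; Reviewer B: 0.774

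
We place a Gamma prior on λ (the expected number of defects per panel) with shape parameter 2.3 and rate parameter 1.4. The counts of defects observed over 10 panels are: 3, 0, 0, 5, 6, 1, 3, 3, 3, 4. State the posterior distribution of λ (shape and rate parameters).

Total count ∑xᵢ = 28 over n = 10 panels.
Gamma is conjugate to the Poisson likelihood: posterior is Gamma(shape = 2.3+28 = 30.3, rate = 1.4+10 = 11.4).

Posterior: Gamma(shape=30.3, rate=11.4)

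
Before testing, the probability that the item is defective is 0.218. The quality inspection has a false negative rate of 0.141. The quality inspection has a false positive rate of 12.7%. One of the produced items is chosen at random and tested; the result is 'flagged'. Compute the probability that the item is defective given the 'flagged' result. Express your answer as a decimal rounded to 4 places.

P(H | E) ≈ 0.6534

Let H be the event that the item is defective. P(H) = 0.218, so P(¬H) = 0.782. With E the 'flagged' result, P(E|H) = 0.859 and P(E|¬H) = 0.127.
P(E) = 0.859·0.218 + 0.127·0.782 = 0.18726 + 0.099314 = 0.28658.
By Bayes' theorem, P(H|E) = 0.18726 / 0.28658 = 0.6534.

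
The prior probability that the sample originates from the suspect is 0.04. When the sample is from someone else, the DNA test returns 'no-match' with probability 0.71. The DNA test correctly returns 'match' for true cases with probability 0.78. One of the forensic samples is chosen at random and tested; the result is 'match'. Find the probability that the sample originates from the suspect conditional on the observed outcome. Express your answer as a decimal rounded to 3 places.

P(H | E) ≈ 0.101

Write H for 'the sample originates from the suspect'. Prior odds H:¬H = 0.04/0.96 = 0.041667. For the 'match' outcome, the likelihood ratio is 0.78/0.29 = 2.6897.
Posterior odds = 0.041667 × 2.6897 = 0.11207, so P(H|E) = 0.11207/(1+0.11207) = 0.101.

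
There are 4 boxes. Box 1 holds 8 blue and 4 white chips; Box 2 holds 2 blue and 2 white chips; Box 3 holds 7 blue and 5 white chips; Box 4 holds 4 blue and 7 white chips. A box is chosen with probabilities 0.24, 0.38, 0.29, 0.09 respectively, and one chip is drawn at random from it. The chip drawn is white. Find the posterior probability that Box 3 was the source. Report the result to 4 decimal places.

Tabulate prior·likelihood by source: [1] prior 0.24, lik 0.3333, product 0.08000; [2] prior 0.38, lik 0.5, product 0.1900; [3] prior 0.29, lik 0.4167, product 0.1208; [4] prior 0.09, lik 0.6364, product 0.05727.
Normalizing constant = 0.44811; the posterior for Box 3 is its product over the sum, 0.1208/0.44811 = 0.2697.

Posterior probability ≈ 0.2697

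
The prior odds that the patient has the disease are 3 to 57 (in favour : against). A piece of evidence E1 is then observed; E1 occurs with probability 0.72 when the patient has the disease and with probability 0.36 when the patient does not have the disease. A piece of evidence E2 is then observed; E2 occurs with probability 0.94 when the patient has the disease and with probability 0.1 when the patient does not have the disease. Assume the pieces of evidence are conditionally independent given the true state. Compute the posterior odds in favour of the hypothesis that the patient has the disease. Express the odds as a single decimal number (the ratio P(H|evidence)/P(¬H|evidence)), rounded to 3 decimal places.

Prior odds = 3/57 = 0.052632.
Likelihood ratio for E1 = 0.72/0.36 = 2.0000.
Likelihood ratio for E2 = 0.94/0.1 = 9.4000.
Posterior odds = prior odds × LR₁ × LR₂ = 0.98947.

Posterior odds ≈ 0.989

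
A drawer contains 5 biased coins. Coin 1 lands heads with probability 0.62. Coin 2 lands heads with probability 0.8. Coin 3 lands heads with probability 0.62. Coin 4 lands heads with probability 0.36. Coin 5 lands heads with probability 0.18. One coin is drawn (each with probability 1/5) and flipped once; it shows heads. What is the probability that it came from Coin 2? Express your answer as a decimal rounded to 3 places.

Posterior probability ≈ 0.310

P(heads|C1) = 0.62; P(heads|C2) = 0.8; P(heads|C3) = 0.62; P(heads|C4) = 0.36; P(heads|C5) = 0.18.
Prior × likelihood for each source: 0.2·0.62=0.1240, 0.2·0.8=0.1600, 0.2·0.62=0.1240, 0.2·0.36=0.07200, 0.2·0.18=0.03600. Summing gives P(heads) = 0.51600.
P(Coin 2 | heads) = 0.1600 / 0.51600 = 0.310.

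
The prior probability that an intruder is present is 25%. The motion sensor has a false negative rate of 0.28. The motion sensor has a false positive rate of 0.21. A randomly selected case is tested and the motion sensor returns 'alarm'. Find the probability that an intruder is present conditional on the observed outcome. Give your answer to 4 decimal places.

Write H for 'an intruder is present'. Prior odds H:¬H = 0.25/0.75 = 0.33333. For the 'alarm' outcome, the likelihood ratio is 0.72/0.21 = 3.4286.
Posterior odds = 0.33333 × 3.4286 = 1.1429, so P(H|E) = 1.1429/(1+1.1429) = 0.5333.

P(H | E) ≈ 0.5333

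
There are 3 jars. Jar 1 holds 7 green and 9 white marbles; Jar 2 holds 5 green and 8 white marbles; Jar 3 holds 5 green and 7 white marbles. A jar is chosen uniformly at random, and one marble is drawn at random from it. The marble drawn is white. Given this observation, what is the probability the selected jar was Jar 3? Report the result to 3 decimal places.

Posterior probability ≈ 0.331

Tabulate prior·likelihood by source: [1] prior 0.333333, lik 0.5625, product 0.1875; [2] prior 0.333333, lik 0.6154, product 0.2051; [3] prior 0.333333, lik 0.5833, product 0.1944.
Normalizing constant = 0.58707; the posterior for Jar 3 is its product over the sum, 0.1944/0.58707 = 0.331.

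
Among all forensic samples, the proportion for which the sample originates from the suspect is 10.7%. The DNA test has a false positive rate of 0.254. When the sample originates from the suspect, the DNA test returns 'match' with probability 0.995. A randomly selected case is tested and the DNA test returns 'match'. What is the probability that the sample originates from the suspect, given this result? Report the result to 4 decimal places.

P(H | E) ≈ 0.3194

Write H for 'the sample originates from the suspect'. Prior odds H:¬H = 0.107/0.893 = 0.11982. For the 'match' outcome, the likelihood ratio is 0.995/0.254 = 3.9173.
Posterior odds = 0.11982 × 3.9173 = 0.46938, so P(H|E) = 0.46938/(1+0.46938) = 0.3194.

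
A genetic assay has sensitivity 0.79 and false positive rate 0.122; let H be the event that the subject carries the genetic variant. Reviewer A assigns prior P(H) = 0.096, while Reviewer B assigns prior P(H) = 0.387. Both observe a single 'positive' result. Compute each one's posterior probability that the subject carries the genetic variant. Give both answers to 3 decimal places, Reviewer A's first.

Reviewer A: 0.407; Reviewer B: 0.803

P('+'|H) = 0.79, P('+'|¬H) = 0.122.
Reviewer A: numerator 0.79·0.096 = 0.075840; evidence = 0.075840+0.122·0.904 = 0.18613; posterior = 0.407.
Reviewer B: numerator 0.79·0.387 = 0.30573; evidence = 0.30573+0.122·0.613 = 0.38052; posterior = 0.803.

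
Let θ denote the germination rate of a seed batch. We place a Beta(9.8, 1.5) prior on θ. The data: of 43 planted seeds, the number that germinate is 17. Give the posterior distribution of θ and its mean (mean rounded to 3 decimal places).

Observing 17 successes and 26 failures updates Beta(9.8, 1.5) by adding the success and failure counts to the two shape parameters: α = 9.8+17 = 26.8, β = 1.5+26 = 27.5.
Posterior mean = α/(α+β) = 26.8/54.3 = 0.494.

Posterior: Beta(26.8, 27.5); mean ≈ 0.494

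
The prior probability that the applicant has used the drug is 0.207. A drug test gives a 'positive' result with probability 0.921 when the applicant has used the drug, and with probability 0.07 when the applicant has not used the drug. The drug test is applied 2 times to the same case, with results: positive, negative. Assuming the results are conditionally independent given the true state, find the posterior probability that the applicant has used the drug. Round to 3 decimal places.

Posterior P(H) ≈ 0.226

With H the event that the applicant has used the drug, the joint likelihood of the observed sequence is P(data|H) = 0.921·0.079 = 0.072759 and P(data|¬H) = 0.07·0.93 = 0.065100.
Bayes: P(H|data) = 0.207·0.072759 / (0.207·0.072759 + 0.793·0.065100) = 0.015061/0.066685 = 0.2259.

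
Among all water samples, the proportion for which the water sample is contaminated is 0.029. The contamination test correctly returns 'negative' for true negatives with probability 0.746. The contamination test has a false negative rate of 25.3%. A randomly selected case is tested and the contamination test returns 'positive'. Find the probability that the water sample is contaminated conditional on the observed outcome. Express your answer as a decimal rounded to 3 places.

Let H be the event that the water sample is contaminated. P(H) = 0.029, so P(¬H) = 0.971. With E the 'positive' result, P(E|H) = 0.747 and P(E|¬H) = 0.254.
P(E) = 0.747·0.029 + 0.254·0.971 = 0.021663 + 0.24663 = 0.26830.
By Bayes' theorem, P(H|E) = 0.021663 / 0.26830 = 0.081.

P(H | E) ≈ 0.081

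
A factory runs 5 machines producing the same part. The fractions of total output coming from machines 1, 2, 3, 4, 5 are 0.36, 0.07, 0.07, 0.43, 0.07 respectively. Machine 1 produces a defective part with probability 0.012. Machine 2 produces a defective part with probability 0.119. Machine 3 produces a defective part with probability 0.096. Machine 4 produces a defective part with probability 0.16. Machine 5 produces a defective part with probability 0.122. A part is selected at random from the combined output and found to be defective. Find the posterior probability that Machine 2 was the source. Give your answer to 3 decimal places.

Tabulate prior·likelihood by source: [1] prior 0.36, lik 0.012, product 0.004320; [2] prior 0.07, lik 0.119, product 0.008330; [3] prior 0.07, lik 0.096, product 0.006720; [4] prior 0.43, lik 0.16, product 0.06880; [5] prior 0.07, lik 0.122, product 0.008540.
Normalizing constant = 0.096710; the posterior for Machine 2 is its product over the sum, 0.008330/0.096710 = 0.086.

Posterior probability ≈ 0.086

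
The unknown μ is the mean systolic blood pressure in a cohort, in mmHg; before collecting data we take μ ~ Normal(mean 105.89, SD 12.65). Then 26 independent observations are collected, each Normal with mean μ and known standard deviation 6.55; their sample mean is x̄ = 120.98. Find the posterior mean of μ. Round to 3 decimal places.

Prior precision 1/τ₀² = 1/12.65² = 0.00624912; data precision n/σ² = 26/6.55² = 0.606025.
Posterior precision = 0.00624912 + 0.606025 = 0.612274.
Posterior mean = (0.00624912·105.89 + 0.606025·120.98) / 0.612274 = 120.826.

Posterior mean ≈ 120.826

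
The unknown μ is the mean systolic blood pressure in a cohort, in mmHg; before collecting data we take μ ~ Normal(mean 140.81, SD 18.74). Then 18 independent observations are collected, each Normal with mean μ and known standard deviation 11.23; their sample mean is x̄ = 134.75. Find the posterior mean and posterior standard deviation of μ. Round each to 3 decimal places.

Posterior mean ≈ 134.869; posterior SD ≈ 2.621

Prior precision 1/τ₀² = 1/18.74² = 0.00284748; data precision n/σ² = 18/11.23² = 0.142729.
Posterior precision = 0.00284748 + 0.142729 = 0.145577, giving posterior SD = 1/√0.145577 = 2.621.
Posterior mean = (0.00284748·140.81 + 0.142729·134.75) / 0.145577 = 134.869.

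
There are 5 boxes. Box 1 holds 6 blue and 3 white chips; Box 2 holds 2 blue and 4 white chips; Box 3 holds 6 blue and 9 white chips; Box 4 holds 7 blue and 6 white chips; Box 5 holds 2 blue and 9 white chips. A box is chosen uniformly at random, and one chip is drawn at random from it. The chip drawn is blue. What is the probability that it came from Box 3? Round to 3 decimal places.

Tabulate prior·likelihood by source: [1] prior 0.2, lik 0.6667, product 0.1333; [2] prior 0.2, lik 0.3333, product 0.06667; [3] prior 0.2, lik 0.4, product 0.08000; [4] prior 0.2, lik 0.5385, product 0.1077; [5] prior 0.2, lik 0.1818, product 0.03636.
Normalizing constant = 0.42406; the posterior for Box 3 is its product over the sum, 0.08000/0.42406 = 0.189.

Posterior probability ≈ 0.189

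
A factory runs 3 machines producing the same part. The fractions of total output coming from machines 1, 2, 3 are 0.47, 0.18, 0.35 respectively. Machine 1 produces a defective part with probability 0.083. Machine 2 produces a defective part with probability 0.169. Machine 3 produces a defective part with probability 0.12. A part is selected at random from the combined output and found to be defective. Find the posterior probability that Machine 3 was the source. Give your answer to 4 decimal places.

P(defective|M1) = 0.083; P(defective|M2) = 0.169; P(defective|M3) = 0.12.
Prior × likelihood for each source: 0.47·0.083=0.03901, 0.18·0.169=0.03042, 0.35·0.12=0.04200. Summing gives P(defective) = 0.11143.
P(Machine 3 | defective) = 0.04200 / 0.11143 = 0.3769.

Posterior probability ≈ 0.3769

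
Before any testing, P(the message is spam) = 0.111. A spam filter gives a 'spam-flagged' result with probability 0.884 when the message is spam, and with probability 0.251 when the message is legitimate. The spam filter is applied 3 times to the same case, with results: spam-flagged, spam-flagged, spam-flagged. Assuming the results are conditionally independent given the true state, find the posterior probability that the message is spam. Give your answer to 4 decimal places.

Let H be the event that the message is spam; start with P(H) = 0.111. P('spam-flagged'|H) = 0.884, P('spam-flagged'|¬H) = 0.251.
Update on result 1 ('spam-flagged'): P(H) ← 0.884·0.1110 / (0.884·0.1110 + 0.251·0.8890) = 0.098124/0.32126 = 0.3054.
Update on result 2 ('spam-flagged'): P(H) ← 0.884·0.3054 / (0.884·0.3054 + 0.251·0.6946) = 0.27000/0.44434 = 0.6076.
Update on result 3 ('spam-flagged'): P(H) ← 0.884·0.6076 / (0.884·0.6076 + 0.251·0.3924) = 0.53716/0.63564 = 0.8451.

Posterior P(H) ≈ 0.8451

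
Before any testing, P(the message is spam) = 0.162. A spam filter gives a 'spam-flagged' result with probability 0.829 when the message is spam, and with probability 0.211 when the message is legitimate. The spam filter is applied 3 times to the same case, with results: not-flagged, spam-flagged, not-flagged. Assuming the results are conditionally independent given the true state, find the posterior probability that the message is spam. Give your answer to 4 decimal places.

Posterior P(H) ≈ 0.0344

Let H be the event that the message is spam; start with P(H) = 0.162. P('spam-flagged'|H) = 0.829, P('spam-flagged'|¬H) = 0.211.
Update on result 1 ('not-flagged'): P(H) ← 0.171·0.1620 / (0.171·0.1620 + 0.789·0.8380) = 0.027702/0.68888 = 0.0402.
Update on result 2 ('spam-flagged'): P(H) ← 0.829·0.0402 / (0.829·0.0402 + 0.211·0.9598) = 0.033336/0.23585 = 0.1413.
Update on result 3 ('not-flagged'): P(H) ← 0.171·0.1413 / (0.171·0.1413 + 0.789·0.8587) = 0.024170/0.70165 = 0.0344.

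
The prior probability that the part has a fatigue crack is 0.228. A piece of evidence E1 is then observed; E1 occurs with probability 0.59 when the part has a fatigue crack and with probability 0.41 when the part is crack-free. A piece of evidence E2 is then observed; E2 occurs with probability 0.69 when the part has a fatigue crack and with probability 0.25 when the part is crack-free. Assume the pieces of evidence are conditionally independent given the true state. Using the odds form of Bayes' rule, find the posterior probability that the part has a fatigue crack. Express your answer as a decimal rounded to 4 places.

Prior odds = 0.228/(1−0.228) = 0.29534. In log-odds, ln(0.29534) = -1.2196.
Add log likelihood ratios: ln(1.4390) + ln(2.7600) = 1.3792.
Posterior log-odds = 0.15956, so posterior odds = exp(0.15956) = 1.1730. Converting, P(H|E) = 1.1730/2.1730 = 0.5398.

Posterior probability ≈ 0.5398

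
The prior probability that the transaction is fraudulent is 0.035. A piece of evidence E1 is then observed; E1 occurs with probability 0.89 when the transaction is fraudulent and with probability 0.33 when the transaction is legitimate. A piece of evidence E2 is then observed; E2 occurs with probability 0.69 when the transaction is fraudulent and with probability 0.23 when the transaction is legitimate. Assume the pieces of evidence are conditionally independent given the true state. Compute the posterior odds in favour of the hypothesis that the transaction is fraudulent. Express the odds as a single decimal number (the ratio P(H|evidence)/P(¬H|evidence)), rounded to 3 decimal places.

Prior odds = 0.035/(1−0.035) = 0.036269. In log-odds, ln(0.036269) = -3.3168.
Add log likelihood ratios: ln(2.6970) + ln(3.0000) = 2.0907.
Posterior log-odds = -1.2260, so posterior odds = exp(-1.2260) = 0.29345.

Posterior odds ≈ 0.293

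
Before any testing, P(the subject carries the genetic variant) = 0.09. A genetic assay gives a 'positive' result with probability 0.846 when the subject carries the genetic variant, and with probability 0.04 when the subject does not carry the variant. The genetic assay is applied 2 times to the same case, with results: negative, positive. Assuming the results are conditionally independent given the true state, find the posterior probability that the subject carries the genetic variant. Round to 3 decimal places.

Posterior P(H) ≈ 0.251

With H the event that the subject carries the genetic variant, the joint likelihood of the observed sequence is P(data|H) = 0.154·0.846 = 0.13028 and P(data|¬H) = 0.96·0.04 = 0.038400.
Bayes: P(H|data) = 0.09·0.13028 / (0.09·0.13028 + 0.91·0.038400) = 0.011726/0.046670 = 0.2512.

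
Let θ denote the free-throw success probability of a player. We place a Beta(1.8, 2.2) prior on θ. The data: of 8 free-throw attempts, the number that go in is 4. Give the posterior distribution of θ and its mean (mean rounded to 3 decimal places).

Observing 4 successes and 4 failures updates Beta(1.8, 2.2) by adding the success and failure counts to the two shape parameters: α = 1.8+4 = 5.8, β = 2.2+4 = 6.2.
E[θ | data] = 5.8/(5.8+6.2) = 0.483.

Posterior: Beta(5.8, 6.2); mean ≈ 0.483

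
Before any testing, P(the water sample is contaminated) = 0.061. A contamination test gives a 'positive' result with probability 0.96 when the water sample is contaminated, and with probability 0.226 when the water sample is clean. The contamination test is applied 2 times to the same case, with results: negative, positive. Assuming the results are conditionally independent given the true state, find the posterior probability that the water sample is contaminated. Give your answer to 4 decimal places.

Posterior P(H) ≈ 0.0141

Let H be the event that the water sample is contaminated; start with P(H) = 0.061. P('positive'|H) = 0.96, P('positive'|¬H) = 0.226.
Update on result 1 ('negative'): P(H) ← 0.04·0.0610 / (0.04·0.0610 + 0.774·0.9390) = 0.0024400/0.72923 = 0.0033.
Update on result 2 ('positive'): P(H) ← 0.96·0.0033 / (0.96·0.0033 + 0.226·0.9967) = 0.0032122/0.22846 = 0.0141.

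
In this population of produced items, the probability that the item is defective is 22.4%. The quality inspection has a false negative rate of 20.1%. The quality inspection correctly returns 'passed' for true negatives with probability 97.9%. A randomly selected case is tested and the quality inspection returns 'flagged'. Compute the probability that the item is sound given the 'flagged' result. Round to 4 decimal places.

Let H be the event that the item is defective. P(H) = 0.224, so P(¬H) = 0.776. With E the 'flagged' result, P(E|H) = 0.799 and P(E|¬H) = 0.021.
P(E) = 0.799·0.224 + 0.021·0.776 = 0.17898 + 0.016296 = 0.19527.
By Bayes' theorem, P(H|E) = 0.17898 / 0.19527 = 0.9165. Hence P(¬H|E) = 1 − 0.9165 = 0.0835.

P(¬H | E) ≈ 0.0835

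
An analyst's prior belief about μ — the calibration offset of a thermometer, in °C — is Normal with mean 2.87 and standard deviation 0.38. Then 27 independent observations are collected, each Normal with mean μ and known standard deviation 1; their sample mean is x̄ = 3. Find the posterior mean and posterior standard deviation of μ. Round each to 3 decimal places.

Posterior mean ≈ 2.973; posterior SD ≈ 0.172

With known σ, the Normal prior is conjugate. Weight on the data is w = (n/σ²)/(n/σ² + 1/τ₀²) = 27.0000/(27.0000+6.92521) = 0.79587.
Posterior mean = w·x̄ + (1−w)·μ₀ = 0.79587·3 + 0.20413·2.87 = 2.973. Posterior variance = 1/(27.0000+6.92521) = 0.0294766, so SD = 0.172.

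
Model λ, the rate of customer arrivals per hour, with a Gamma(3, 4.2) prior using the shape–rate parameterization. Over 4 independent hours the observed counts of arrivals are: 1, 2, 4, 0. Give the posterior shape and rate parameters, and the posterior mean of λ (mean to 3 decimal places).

Total count ∑xᵢ = 7 over n = 4 hours.
Gamma is conjugate to the Poisson likelihood: posterior is Gamma(shape = 3+7 = 10, rate = 4.2+4 = 8.2).
Posterior mean = shape/rate = 10/8.2 = 1.220.

Posterior: Gamma(shape=10, rate=8.2); mean ≈ 1.220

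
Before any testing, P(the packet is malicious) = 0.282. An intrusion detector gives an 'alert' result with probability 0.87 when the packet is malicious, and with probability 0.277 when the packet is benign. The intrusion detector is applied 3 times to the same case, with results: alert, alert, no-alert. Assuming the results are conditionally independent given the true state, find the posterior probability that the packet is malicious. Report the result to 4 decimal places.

Posterior P(H) ≈ 0.4106

With H the event that the packet is malicious, the joint likelihood of the observed sequence is P(data|H) = 0.87·0.87·0.13 = 0.098397 and P(data|¬H) = 0.277·0.277·0.723 = 0.055475.
Bayes: P(H|data) = 0.282·0.098397 / (0.282·0.098397 + 0.718·0.055475) = 0.027748/0.067579 = 0.4106.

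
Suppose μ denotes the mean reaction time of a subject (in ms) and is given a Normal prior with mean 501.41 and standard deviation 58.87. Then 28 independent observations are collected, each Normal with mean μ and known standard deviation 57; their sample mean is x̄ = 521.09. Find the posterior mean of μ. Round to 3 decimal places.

With known σ, the Normal prior is conjugate. Weight on the data is w = (n/σ²)/(n/σ² + 1/τ₀²) = 0.00861804/(0.00861804+0.00028854) = 0.96760.
Posterior mean = w·x̄ + (1−w)·μ₀ = 0.96760·521.09 + 0.032397·501.41 = 520.452.

Posterior mean ≈ 520.452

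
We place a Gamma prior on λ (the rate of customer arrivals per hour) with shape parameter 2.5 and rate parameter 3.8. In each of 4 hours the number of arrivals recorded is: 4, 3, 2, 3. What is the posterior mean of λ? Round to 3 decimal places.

Total count ∑xᵢ = 12 over n = 4 hours.
Gamma is conjugate to the Poisson likelihood: posterior is Gamma(shape = 2.5+12 = 14.5, rate = 3.8+4 = 7.8).
Posterior mean = shape/rate = 14.5/7.8 = 1.859.

Posterior mean ≈ 1.859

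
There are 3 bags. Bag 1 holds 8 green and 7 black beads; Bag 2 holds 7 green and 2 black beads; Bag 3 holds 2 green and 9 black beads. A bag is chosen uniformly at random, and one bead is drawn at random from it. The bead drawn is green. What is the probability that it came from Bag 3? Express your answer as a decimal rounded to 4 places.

P(green|Bag 1) = 0.5333; P(green|Bag 2) = 0.7778; P(green|Bag 3) = 0.1818.
Prior × likelihood for each source: 0.333333·0.5333=0.1778, 0.333333·0.7778=0.2593, 0.333333·0.1818=0.06061. Summing gives P(green) = 0.49764.
P(Bag 3 | green) = 0.06061 / 0.49764 = 0.1218.

Posterior probability ≈ 0.1218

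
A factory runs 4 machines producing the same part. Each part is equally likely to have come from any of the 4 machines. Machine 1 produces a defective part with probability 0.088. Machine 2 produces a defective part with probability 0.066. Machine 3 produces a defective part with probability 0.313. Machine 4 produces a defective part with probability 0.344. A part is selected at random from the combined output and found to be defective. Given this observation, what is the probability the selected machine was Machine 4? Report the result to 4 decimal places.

Posterior probability ≈ 0.4242

Tabulate prior·likelihood by source: [1] prior 0.25, lik 0.088, product 0.02200; [2] prior 0.25, lik 0.066, product 0.01650; [3] prior 0.25, lik 0.313, product 0.07825; [4] prior 0.25, lik 0.344, product 0.08600.
Normalizing constant = 0.20275; the posterior for Machine 4 is its product over the sum, 0.08600/0.20275 = 0.4242.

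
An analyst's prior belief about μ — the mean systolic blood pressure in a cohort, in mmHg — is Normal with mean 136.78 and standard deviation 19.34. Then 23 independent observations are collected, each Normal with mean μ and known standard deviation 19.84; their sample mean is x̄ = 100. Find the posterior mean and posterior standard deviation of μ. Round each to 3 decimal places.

Prior precision 1/τ₀² = 1/19.34² = 0.00267354; data precision n/σ² = 23/19.84² = 0.0584312.
Posterior precision = 0.00267354 + 0.0584312 = 0.0611047, giving posterior SD = 1/√0.0611047 = 4.045.
Posterior mean = (0.00267354·136.78 + 0.0584312·100) / 0.0611047 = 101.609.

Posterior mean ≈ 101.609; posterior SD ≈ 4.045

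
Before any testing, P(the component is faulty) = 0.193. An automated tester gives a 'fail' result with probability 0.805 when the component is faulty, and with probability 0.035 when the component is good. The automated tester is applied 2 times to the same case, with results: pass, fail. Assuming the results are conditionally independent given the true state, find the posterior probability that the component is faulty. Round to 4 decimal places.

Posterior P(H) ≈ 0.5264

With H the event that the component is faulty, the joint likelihood of the observed sequence is P(data|H) = 0.195·0.805 = 0.15698 and P(data|¬H) = 0.965·0.035 = 0.033775.
Bayes: P(H|data) = 0.193·0.15698 / (0.193·0.15698 + 0.807·0.033775) = 0.030296/0.057553 = 0.5264.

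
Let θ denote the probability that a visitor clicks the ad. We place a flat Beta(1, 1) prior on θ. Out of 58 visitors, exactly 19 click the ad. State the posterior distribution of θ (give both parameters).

Posterior: Beta(20, 40)

The binomial likelihood is conjugate to the Beta prior: with 19 successes and 39 failures, the posterior is Beta(1+19, 1+39) = Beta(20, 40).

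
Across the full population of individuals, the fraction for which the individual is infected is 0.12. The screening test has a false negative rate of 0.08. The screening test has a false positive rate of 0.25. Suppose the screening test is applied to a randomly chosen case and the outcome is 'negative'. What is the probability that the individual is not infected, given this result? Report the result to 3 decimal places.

Let H be the event that the individual is infected. P(H) = 0.12, so P(¬H) = 0.88. With E the 'negative' result, P(E|H) = 0.08 and P(E|¬H) = 0.75.
P(E) = 0.08·0.12 + 0.75·0.88 = 0.0096000 + 0.66000 = 0.66960.
By Bayes' theorem, P(H|E) = 0.0096000 / 0.66960 = 0.014. Hence P(¬H|E) = 1 − 0.014 = 0.986.

P(¬H | E) ≈ 0.986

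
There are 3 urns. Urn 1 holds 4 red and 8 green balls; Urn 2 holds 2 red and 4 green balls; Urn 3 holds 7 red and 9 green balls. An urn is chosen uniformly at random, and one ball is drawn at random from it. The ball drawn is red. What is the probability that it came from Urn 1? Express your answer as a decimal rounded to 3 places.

Tabulate prior·likelihood by source: [1] prior 0.333333, lik 0.3333, product 0.1111; [2] prior 0.333333, lik 0.3333, product 0.1111; [3] prior 0.333333, lik 0.4375, product 0.1458.
Normalizing constant = 0.36806; the posterior for Urn 1 is its product over the sum, 0.1111/0.36806 = 0.302.

Posterior probability ≈ 0.302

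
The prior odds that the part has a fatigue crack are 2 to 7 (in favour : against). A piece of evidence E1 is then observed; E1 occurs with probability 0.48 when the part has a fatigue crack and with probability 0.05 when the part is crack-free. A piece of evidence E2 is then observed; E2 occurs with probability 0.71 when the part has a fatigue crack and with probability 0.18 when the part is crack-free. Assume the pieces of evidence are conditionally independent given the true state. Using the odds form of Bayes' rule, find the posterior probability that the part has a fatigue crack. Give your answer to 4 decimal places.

Posterior probability ≈ 0.9154

Prior odds = 2/7 = 0.28571.
Likelihood ratio for E1 = 0.48/0.05 = 9.6000.
Likelihood ratio for E2 = 0.71/0.18 = 3.9444.
Posterior odds = prior odds × LR₁ × LR₂ = 10.819.
Posterior probability = odds/(1+odds) = 10.819/11.819 = 0.9154.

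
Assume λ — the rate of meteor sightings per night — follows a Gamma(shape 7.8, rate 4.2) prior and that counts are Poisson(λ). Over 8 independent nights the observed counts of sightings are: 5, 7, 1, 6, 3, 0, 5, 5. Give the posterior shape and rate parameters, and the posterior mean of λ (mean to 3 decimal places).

Posterior: Gamma(shape=39.8, rate=12.2); mean ≈ 3.262

The Poisson likelihood adds the total count to the shape and the number of exposure periods to the rate. Here ∑xᵢ = 32 and n = 8, so shape 7.8→39.8 and rate 4.2→12.2.
Posterior mean = shape/rate = 39.8/12.2 = 3.262.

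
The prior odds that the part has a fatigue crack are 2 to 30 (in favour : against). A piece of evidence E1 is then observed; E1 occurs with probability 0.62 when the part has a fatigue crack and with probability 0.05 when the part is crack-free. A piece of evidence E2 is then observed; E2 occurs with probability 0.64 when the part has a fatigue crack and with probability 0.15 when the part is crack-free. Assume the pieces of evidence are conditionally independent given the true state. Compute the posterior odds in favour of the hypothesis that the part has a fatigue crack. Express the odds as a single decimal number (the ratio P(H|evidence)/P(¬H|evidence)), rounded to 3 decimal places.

Prior odds = 2/30 = 0.066667.
Likelihood ratio for E1 = 0.62/0.05 = 12.400.
Likelihood ratio for E2 = 0.64/0.15 = 4.2667.
Posterior odds = prior odds × LR₁ × LR₂ = 3.5271.

Posterior odds ≈ 3.527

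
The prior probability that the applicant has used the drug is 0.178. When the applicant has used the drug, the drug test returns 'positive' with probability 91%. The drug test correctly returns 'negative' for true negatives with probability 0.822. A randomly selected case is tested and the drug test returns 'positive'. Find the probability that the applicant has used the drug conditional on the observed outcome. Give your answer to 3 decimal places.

Write H for 'the applicant has used the drug'. Prior odds H:¬H = 0.178/0.822 = 0.21655. For the 'positive' outcome, the likelihood ratio is 0.91/0.178 = 5.1124.
Posterior odds = 0.21655 × 5.1124 = 1.1071, so P(H|E) = 1.1071/(1+1.1071) = 0.525.

P(H | E) ≈ 0.525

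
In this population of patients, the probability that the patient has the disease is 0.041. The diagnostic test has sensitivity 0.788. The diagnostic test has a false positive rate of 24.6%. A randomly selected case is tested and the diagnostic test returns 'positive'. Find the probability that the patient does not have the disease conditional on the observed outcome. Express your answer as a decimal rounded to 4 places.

P(¬H | E) ≈ 0.8795

Let H be the event that the patient has the disease. P(H) = 0.041, so P(¬H) = 0.959. With E the 'positive' result, P(E|H) = 0.788 and P(E|¬H) = 0.246.
P(E) = 0.788·0.041 + 0.246·0.959 = 0.032308 + 0.23591 = 0.26822.
By Bayes' theorem, P(H|E) = 0.032308 / 0.26822 = 0.1205. Hence P(¬H|E) = 1 − 0.1205 = 0.8795.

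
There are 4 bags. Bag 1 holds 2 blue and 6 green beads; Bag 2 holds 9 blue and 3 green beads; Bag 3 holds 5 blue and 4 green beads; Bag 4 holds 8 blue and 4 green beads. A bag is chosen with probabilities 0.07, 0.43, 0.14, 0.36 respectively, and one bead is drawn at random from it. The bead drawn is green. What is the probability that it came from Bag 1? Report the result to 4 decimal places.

Posterior probability ≈ 0.1534

Tabulate prior·likelihood by source: [1] prior 0.07, lik 0.75, product 0.05250; [2] prior 0.43, lik 0.25, product 0.1075; [3] prior 0.14, lik 0.4444, product 0.06222; [4] prior 0.36, lik 0.3333, product 0.1200.
Normalizing constant = 0.34222; the posterior for Bag 1 is its product over the sum, 0.05250/0.34222 = 0.1534.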